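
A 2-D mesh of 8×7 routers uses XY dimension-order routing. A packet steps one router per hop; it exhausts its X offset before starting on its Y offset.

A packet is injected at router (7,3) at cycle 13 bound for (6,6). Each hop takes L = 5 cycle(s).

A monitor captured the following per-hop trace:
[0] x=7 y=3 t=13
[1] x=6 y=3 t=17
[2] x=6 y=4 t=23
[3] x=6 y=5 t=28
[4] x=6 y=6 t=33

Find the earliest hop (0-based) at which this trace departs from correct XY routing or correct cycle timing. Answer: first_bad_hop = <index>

hop 1: step (-1,+0), +4 cyc — BAD: Δcyc=4≠L

first_bad_hop = 1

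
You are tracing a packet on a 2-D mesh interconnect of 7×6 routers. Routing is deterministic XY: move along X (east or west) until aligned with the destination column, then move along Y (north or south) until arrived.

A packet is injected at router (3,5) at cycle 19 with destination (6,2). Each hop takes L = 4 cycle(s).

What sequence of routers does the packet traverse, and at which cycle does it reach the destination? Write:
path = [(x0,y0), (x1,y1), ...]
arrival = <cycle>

path = [(3,5), (4,5), (5,5), (6,5), (6,4), (6,3), (6,2)]
arrival = 43

  0. router=(3,5) cycle=19 (inject)
  1. router=(4,5) cycle=23 dir=E
  2. router=(5,5) cycle=27 dir=E
  3. router=(6,5) cycle=31 dir=E
  4. router=(6,4) cycle=35 dir=S
  5. router=(6,3) cycle=39 dir=S
  6. router=(6,2) cycle=43 dir=S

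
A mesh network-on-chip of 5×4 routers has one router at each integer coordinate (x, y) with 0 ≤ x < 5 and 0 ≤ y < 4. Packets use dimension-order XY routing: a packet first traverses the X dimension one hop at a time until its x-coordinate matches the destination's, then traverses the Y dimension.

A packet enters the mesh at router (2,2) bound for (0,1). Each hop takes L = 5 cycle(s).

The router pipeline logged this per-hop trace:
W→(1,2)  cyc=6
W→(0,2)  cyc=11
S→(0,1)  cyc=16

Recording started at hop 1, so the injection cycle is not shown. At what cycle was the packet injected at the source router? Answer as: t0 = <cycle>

t0 = 1

The first recorded entry is hop 1 at cycle 6.
t0 = cyc[1] − L = 6 − 5 = 1.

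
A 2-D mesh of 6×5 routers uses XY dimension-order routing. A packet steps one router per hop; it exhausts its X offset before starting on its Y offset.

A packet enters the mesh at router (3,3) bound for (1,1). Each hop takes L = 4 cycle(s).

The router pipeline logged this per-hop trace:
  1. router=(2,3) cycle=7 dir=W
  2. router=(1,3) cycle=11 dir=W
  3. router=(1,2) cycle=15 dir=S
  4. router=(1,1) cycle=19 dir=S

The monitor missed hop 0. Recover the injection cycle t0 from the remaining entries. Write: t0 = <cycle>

t0 = 3

At hop 1 the cycle is 7; in general cyc_k = t0 + kL.
Subtract one hop: t0 = 7 − 4 = 3.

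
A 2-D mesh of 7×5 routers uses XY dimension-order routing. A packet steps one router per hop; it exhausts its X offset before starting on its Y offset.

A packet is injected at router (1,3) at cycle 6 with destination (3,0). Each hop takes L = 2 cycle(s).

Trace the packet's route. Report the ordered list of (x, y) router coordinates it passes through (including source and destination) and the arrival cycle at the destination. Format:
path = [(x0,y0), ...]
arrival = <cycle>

path = [(1,3), (2,3), (3,3), (3,2), (3,1), (3,0)]
arrival = 16

#0 — 1,3 | c6
#1 — 2,3 | c8 | E
#2 — 3,3 | c10 | E
#3 — 3,2 | c12 | S
#4 — 3,1 | c14 | S
#5 — 3,0 | c16 | S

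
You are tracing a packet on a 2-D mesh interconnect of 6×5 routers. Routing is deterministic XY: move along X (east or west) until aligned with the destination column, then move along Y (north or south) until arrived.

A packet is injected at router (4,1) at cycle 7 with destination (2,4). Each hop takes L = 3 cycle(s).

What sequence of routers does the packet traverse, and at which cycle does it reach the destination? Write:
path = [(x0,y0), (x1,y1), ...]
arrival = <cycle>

hop 0: (4,1) @ cyc 7
hop 1: (3,1) @ cyc 10  [W]
hop 2: (2,1) @ cyc 13  [W]
hop 3: (2,2) @ cyc 16  [N]
hop 4: (2,3) @ cyc 19  [N]
hop 5: (2,4) @ cyc 22  [N]

path = [(4,1), (3,1), (2,1), (2,2), (2,3), (2,4)]
arrival = 22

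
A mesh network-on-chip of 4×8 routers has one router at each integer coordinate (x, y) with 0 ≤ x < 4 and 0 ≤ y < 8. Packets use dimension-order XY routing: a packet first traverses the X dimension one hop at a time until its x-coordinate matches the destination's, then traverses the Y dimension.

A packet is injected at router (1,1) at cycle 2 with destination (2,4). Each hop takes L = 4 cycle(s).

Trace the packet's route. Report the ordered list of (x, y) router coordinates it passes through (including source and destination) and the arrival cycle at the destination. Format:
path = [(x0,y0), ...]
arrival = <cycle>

path = [(1,1), (2,1), (2,2), (2,3), (2,4)]
arrival = 18

#0 — 1,1 | c2
#1 — 2,1 | c6 | E
#2 — 2,2 | c10 | N
#3 — 2,3 | c14 | N
#4 — 2,4 | c18 | N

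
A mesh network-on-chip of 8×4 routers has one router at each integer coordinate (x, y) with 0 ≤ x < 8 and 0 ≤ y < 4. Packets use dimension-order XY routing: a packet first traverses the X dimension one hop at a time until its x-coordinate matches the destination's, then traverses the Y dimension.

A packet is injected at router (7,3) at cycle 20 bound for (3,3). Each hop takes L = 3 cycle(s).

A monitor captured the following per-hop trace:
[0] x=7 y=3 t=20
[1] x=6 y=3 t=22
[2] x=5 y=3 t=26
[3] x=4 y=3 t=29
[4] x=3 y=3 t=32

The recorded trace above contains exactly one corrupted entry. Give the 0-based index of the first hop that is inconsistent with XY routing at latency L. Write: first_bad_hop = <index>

first_bad_hop = 1

hop 1: step (-1,+0), +2 cyc — BAD: Δcyc=2≠L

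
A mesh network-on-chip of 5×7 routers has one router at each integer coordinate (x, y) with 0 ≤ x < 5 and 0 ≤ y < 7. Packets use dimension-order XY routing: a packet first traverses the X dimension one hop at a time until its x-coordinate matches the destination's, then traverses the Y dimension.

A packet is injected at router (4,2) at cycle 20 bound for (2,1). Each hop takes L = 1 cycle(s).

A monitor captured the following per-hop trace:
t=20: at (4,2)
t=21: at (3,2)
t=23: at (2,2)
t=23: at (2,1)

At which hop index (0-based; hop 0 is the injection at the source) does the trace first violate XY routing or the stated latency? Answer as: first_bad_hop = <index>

  1: Δx=-1 Δy=+0 Δt=1 [ok]
  2: Δx=-1 Δy=+0 Δt=2 [BAD: Δcyc=2≠L]

first_bad_hop = 2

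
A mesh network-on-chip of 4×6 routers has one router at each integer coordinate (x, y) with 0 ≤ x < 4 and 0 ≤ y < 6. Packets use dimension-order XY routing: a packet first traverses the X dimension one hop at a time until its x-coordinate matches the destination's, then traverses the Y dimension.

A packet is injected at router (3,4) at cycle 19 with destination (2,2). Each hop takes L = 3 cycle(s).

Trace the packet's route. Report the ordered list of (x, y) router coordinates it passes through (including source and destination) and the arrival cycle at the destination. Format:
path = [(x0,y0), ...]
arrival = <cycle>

  0. router=(3,4) cycle=19 (inject)
  1. router=(2,4) cycle=22 dir=W
  2. router=(2,3) cycle=25 dir=S
  3. router=(2,2) cycle=28 dir=S

path = [(3,4), (2,4), (2,3), (2,2)]
arrival = 28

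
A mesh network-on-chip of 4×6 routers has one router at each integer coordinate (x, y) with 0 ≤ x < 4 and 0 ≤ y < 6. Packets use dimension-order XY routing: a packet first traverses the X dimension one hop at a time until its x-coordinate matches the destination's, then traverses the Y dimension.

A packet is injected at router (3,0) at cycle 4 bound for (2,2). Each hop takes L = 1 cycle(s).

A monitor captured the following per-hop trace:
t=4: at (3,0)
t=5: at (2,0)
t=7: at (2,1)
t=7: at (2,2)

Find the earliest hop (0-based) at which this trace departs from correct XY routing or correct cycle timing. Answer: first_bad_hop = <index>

first_bad_hop = 2

[1] (-1,+0) / 1c ⇒ ok
[2] (+0,+1) / 2c ⇒ BAD: Δcyc=2≠L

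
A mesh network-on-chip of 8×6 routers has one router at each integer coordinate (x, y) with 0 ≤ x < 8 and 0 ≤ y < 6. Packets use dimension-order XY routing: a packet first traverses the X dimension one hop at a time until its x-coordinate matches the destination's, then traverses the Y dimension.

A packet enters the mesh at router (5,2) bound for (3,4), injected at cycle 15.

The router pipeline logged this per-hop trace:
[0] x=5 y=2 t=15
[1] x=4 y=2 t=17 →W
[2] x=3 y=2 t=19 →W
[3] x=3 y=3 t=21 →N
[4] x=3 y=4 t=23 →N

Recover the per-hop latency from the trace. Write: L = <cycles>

cyc[1] − cyc[0] = 17 − 15 = 2.
Each hop adds L, hence L = 2.

L = 2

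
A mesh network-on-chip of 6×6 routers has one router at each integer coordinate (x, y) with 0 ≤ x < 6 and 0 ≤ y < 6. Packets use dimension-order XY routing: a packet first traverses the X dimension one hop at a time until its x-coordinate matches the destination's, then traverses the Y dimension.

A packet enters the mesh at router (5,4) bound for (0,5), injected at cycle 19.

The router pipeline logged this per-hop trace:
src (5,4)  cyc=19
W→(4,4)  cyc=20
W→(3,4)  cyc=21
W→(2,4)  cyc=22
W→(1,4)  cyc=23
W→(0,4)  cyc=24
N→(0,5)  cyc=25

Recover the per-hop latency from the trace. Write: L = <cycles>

L = 1

From hop 0 (19) to hop 1 (20): +1 cycles.
One hop costs L cycles, so L = 1.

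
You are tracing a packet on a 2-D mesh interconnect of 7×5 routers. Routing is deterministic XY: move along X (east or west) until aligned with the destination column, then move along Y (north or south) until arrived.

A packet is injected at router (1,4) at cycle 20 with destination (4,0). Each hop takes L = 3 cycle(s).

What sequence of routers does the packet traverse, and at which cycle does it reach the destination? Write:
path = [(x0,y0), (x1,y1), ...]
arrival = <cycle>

t=20: at (1,4)
t=23: at (2,4) after E
t=26: at (3,4) after E
t=29: at (4,4) after E
t=32: at (4,3) after S
t=35: at (4,2) after S
t=38: at (4,1) after S
t=41: at (4,0) after S

path = [(1,4), (2,4), (3,4), (4,4), (4,3), (4,2), (4,1), (4,0)]
arrival = 41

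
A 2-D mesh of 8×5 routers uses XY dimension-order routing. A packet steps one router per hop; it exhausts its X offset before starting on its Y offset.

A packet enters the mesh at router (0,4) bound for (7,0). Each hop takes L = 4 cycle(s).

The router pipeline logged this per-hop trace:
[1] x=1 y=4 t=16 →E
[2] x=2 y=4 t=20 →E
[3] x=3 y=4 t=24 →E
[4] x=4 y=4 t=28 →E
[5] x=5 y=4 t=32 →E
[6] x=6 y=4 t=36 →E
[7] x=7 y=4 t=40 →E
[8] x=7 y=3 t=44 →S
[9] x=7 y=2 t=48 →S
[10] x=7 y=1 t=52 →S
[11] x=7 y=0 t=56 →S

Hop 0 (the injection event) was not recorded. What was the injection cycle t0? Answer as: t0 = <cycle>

t0 = 12

At hop 1 the cycle is 16; in general cyc_k = t0 + kL.
t0 = cyc[1] − L = 16 − 4 = 12.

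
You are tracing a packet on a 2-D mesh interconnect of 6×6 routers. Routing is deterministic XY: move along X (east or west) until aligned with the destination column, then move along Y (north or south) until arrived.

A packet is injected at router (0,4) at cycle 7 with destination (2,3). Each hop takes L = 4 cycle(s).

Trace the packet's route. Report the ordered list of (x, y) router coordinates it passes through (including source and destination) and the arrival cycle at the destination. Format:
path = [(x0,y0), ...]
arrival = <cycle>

#0 — 0,4 | c7
#1 — 1,4 | c11 | E
#2 — 2,4 | c15 | E
#3 — 2,3 | c19 | S

path = [(0,4), (1,4), (2,4), (2,3)]
arrival = 19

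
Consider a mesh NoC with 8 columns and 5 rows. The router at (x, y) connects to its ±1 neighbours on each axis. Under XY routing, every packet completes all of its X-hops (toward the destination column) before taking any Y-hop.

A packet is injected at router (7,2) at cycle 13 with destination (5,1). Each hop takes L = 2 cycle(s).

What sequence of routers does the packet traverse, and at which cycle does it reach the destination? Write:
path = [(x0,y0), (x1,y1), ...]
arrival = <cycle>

t=13: at (7,2)
t=15: at (6,2) after W
t=17: at (5,2) after W
t=19: at (5,1) after S

path = [(7,2), (6,2), (5,2), (5,1)]
arrival = 19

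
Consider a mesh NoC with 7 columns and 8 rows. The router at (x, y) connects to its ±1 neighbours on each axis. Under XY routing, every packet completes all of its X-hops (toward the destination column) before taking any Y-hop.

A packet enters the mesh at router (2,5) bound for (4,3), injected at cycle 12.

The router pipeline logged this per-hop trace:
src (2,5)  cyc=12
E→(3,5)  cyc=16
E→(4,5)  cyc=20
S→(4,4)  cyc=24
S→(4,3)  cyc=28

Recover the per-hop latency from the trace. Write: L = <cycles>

cyc[1] − cyc[0] = 16 − 12 = 4.
Each hop adds L, hence L = 4.

L = 4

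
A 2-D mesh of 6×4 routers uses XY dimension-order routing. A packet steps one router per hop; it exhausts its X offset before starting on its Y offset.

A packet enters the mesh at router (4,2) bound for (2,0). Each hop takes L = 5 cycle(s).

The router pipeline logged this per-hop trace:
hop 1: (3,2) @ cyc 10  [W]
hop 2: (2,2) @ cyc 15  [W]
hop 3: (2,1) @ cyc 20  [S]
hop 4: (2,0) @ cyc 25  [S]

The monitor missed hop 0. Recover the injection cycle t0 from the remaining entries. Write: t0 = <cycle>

The first recorded entry is hop 1 at cycle 10.
Subtract one hop: t0 = 10 − 5 = 5.

t0 = 5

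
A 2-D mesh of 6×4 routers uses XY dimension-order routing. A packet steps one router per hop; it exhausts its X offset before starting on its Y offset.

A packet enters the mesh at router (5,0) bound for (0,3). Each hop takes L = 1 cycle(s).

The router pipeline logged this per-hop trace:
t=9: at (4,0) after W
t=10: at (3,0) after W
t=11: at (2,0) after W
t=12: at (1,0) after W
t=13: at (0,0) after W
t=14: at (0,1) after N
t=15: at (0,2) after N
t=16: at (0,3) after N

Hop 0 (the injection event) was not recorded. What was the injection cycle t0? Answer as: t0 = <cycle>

The first recorded entry is hop 1 at cycle 9.
Subtract one hop: t0 = 9 − 1 = 8.

t0 = 8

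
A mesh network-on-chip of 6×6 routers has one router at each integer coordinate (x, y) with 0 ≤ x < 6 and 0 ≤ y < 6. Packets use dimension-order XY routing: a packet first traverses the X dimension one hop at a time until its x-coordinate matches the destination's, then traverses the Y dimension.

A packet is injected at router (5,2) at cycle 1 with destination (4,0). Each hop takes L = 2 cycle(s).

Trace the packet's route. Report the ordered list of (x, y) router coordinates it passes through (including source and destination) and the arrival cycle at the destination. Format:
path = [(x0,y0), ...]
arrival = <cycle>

[0] x=5 y=2 t=1
[1] x=4 y=2 t=3 →W
[2] x=4 y=1 t=5 →S
[3] x=4 y=0 t=7 →S

path = [(5,2), (4,2), (4,1), (4,0)]
arrival = 7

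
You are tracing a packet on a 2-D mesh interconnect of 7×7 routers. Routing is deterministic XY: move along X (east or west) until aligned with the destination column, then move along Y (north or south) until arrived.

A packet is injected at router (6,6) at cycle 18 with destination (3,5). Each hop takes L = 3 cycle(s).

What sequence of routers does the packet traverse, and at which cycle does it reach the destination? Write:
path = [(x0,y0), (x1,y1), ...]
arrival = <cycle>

hop 0: (6,6) @ cyc 18
hop 1: (5,6) @ cyc 21  [W]
hop 2: (4,6) @ cyc 24  [W]
hop 3: (3,6) @ cyc 27  [W]
hop 4: (3,5) @ cyc 30  [S]

path = [(6,6), (5,6), (4,6), (3,6), (3,5)]
arrival = 30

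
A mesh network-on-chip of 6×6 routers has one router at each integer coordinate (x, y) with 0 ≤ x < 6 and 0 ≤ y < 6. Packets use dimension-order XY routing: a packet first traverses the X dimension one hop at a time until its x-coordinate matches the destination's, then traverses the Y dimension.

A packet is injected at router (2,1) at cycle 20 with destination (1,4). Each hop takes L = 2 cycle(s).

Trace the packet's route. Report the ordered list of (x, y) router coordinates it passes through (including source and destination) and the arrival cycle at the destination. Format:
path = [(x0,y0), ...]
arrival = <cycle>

t=20: at (2,1)
t=22: at (1,1) after W
t=24: at (1,2) after N
t=26: at (1,3) after N
t=28: at (1,4) after N

path = [(2,1), (1,1), (1,2), (1,3), (1,4)]
arrival = 28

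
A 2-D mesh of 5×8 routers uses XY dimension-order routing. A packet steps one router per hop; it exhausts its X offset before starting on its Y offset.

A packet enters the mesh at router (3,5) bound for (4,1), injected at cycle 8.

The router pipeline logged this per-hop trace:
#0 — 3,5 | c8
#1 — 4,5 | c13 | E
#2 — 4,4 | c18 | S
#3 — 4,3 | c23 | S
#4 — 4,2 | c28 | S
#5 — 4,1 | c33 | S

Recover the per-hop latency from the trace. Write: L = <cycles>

L = 5

From hop 0 (8) to hop 1 (13): +5 cycles.
That increment is L by definition: L = 5.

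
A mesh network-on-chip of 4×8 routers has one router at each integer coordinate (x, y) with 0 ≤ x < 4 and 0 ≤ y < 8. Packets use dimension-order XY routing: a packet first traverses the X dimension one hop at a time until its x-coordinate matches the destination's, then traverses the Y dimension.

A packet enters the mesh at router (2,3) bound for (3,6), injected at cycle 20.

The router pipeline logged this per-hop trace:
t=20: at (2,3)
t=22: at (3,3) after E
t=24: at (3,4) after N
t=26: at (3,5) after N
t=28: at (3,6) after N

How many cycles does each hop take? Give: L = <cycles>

L = 2

Δcyc across hop 0→1: 22 − 20 = 2.
One hop costs L cycles, so L = 2.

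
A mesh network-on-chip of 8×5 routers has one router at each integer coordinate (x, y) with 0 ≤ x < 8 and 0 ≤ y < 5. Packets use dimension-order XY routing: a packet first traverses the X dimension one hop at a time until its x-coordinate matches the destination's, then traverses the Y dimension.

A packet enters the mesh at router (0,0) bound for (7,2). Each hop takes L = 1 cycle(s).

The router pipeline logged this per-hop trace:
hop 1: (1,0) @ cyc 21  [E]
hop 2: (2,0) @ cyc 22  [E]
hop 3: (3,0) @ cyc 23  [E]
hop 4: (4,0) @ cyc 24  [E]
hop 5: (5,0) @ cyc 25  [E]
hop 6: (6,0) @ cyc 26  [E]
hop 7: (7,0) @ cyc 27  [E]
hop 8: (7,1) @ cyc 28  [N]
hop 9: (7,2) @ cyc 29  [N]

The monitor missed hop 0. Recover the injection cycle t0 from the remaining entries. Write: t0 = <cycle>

t0 = 20

cyc[1] = 21 and cyc[k] = t0 + k·L for every k.
Subtract one hop: t0 = 21 − 1 = 20.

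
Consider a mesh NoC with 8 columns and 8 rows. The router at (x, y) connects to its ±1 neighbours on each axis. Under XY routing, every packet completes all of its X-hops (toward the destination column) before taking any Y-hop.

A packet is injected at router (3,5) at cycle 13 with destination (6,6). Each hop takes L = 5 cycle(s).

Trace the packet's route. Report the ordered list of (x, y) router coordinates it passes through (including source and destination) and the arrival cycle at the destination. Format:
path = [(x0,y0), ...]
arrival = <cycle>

path = [(3,5), (4,5), (5,5), (6,5), (6,6)]
arrival = 33

hop 0: (3,5) @ cyc 13
hop 1: (4,5) @ cyc 18  [E]
hop 2: (5,5) @ cyc 23  [E]
hop 3: (6,5) @ cyc 28  [E]
hop 4: (6,6) @ cyc 33  [N]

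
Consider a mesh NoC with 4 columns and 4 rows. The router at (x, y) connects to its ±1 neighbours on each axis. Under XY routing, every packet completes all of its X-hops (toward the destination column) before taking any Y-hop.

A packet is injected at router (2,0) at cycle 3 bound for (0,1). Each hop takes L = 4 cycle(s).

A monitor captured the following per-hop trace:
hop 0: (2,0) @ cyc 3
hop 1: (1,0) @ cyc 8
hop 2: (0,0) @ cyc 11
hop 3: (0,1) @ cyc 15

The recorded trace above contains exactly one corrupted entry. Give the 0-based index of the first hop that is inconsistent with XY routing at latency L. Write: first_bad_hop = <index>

first_bad_hop = 1

[1] (-1,+0) / 5c ⇒ BAD: Δcyc=5≠L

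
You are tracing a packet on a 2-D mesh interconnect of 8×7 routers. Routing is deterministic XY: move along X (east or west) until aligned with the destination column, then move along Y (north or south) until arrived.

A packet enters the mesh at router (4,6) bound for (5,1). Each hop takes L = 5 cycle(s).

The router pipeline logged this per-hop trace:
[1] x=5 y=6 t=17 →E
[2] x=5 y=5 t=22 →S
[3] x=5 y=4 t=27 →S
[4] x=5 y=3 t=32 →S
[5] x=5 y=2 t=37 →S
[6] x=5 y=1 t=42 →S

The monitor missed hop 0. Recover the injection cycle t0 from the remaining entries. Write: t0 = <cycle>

t0 = 12

cyc[1] = 17 and cyc[k] = t0 + k·L for every k.
t0 = cyc[1] − L = 17 − 5 = 12.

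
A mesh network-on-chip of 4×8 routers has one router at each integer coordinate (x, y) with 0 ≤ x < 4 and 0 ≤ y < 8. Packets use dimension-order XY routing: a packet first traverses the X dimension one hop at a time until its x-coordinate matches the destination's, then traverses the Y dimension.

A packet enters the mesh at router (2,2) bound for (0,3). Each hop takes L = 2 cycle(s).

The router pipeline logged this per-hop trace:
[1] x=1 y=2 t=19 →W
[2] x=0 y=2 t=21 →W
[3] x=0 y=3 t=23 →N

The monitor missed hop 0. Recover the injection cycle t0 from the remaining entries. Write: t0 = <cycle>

t0 = 17

cyc[1] = 19 and cyc[k] = t0 + k·L for every k.
Subtract one hop: t0 = 19 − 2 = 17.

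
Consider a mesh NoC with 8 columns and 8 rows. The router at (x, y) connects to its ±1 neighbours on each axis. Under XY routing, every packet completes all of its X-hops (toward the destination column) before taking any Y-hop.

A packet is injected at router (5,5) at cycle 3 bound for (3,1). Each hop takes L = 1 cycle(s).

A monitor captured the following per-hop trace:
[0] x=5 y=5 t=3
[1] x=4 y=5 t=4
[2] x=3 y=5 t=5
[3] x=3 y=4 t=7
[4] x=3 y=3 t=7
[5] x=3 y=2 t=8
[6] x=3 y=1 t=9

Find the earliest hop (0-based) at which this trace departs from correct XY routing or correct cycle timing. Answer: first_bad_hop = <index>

[1] (-1,+0) / 1c ⇒ ok
[2] (-1,+0) / 1c ⇒ ok
[3] (+0,-1) / 2c ⇒ BAD: Δcyc=2≠L

first_bad_hop = 3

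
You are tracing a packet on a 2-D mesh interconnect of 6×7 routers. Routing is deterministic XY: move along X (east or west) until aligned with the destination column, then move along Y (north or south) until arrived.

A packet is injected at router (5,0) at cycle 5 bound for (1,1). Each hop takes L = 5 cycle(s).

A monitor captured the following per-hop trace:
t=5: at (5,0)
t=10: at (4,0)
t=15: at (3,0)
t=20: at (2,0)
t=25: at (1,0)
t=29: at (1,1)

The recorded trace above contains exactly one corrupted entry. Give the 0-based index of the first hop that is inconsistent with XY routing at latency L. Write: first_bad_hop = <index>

first_bad_hop = 5

hop 1: step (-1,+0), +5 cyc — ok
hop 2: step (-1,+0), +5 cyc — ok
hop 3: step (-1,+0), +5 cyc — ok
hop 4: step (-1,+0), +5 cyc — ok
hop 5: step (+0,+1), +4 cyc — BAD: Δcyc=4≠L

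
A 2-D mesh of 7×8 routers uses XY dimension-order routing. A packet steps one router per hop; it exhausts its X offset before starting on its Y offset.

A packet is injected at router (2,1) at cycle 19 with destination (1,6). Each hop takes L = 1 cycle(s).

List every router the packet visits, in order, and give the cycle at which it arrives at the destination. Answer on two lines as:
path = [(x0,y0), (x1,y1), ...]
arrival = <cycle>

path = [(2,1), (1,1), (1,2), (1,3), (1,4), (1,5), (1,6)]
arrival = 25

src (2,1)  cyc=19
W→(1,1)  cyc=20
N→(1,2)  cyc=21
N→(1,3)  cyc=22
N→(1,4)  cyc=23
N→(1,5)  cyc=24
N→(1,6)  cyc=25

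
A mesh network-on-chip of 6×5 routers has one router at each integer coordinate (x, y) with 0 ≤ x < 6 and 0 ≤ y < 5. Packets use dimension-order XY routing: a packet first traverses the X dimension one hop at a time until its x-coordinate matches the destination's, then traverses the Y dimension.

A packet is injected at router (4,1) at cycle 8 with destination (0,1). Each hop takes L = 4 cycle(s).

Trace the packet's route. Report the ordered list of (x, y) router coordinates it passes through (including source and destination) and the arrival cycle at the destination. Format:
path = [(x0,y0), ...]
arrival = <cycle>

src (4,1)  cyc=8
W→(3,1)  cyc=12
W→(2,1)  cyc=16
W→(1,1)  cyc=20
W→(0,1)  cyc=24

path = [(4,1), (3,1), (2,1), (1,1), (0,1)]
arrival = 24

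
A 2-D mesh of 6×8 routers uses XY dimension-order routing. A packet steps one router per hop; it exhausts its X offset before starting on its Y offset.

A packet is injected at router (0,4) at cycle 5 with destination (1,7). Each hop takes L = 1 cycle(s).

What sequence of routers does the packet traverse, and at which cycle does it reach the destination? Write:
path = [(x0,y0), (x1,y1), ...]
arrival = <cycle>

hop 0: (0,4) @ cyc 5
hop 1: (1,4) @ cyc 6  [E]
hop 2: (1,5) @ cyc 7  [N]
hop 3: (1,6) @ cyc 8  [N]
hop 4: (1,7) @ cyc 9  [N]

path = [(0,4), (1,4), (1,5), (1,6), (1,7)]
arrival = 9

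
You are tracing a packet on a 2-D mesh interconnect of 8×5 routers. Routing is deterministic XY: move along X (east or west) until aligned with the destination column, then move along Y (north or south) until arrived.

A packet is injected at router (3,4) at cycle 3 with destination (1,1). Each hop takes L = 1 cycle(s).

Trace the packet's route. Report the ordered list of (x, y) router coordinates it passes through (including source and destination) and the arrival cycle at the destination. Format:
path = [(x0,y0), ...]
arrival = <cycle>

path = [(3,4), (2,4), (1,4), (1,3), (1,2), (1,1)]
arrival = 8

#0 — 3,4 | c3
#1 — 2,4 | c4 | W
#2 — 1,4 | c5 | W
#3 — 1,3 | c6 | S
#4 — 1,2 | c7 | S
#5 — 1,1 | c8 | S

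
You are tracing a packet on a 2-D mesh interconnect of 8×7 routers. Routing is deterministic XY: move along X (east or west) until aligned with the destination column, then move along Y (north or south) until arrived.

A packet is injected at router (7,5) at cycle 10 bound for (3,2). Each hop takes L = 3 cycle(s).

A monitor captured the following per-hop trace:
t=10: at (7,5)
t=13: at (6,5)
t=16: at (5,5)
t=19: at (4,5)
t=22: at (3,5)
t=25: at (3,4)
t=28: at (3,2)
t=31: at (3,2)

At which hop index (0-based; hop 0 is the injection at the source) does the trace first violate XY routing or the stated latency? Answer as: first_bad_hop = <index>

[1] (-1,+0) / 3c ⇒ ok
[2] (-1,+0) / 3c ⇒ ok
[3] (-1,+0) / 3c ⇒ ok
[4] (-1,+0) / 3c ⇒ ok
[5] (+0,-1) / 3c ⇒ ok
[6] (+0,-2) / 3c ⇒ BAD: non-unit step

first_bad_hop = 6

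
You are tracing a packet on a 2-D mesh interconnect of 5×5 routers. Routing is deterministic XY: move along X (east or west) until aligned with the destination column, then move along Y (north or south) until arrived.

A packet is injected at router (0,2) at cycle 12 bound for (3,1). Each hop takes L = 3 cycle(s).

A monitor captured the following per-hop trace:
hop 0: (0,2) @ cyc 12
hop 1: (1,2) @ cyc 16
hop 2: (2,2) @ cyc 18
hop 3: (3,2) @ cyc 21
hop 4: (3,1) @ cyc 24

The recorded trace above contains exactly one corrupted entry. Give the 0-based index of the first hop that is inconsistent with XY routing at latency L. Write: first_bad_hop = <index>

first_bad_hop = 1

  1: Δx=+1 Δy=+0 Δt=4 [BAD: Δcyc=4≠L]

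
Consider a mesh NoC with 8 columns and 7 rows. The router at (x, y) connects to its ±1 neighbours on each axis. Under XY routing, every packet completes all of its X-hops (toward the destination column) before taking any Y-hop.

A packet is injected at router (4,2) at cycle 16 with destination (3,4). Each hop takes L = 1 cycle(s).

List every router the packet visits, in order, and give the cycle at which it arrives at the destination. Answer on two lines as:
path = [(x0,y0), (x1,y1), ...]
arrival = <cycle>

hop 0: (4,2) @ cyc 16
hop 1: (3,2) @ cyc 17  [W]
hop 2: (3,3) @ cyc 18  [N]
hop 3: (3,4) @ cyc 19  [N]

path = [(4,2), (3,2), (3,3), (3,4)]
arrival = 19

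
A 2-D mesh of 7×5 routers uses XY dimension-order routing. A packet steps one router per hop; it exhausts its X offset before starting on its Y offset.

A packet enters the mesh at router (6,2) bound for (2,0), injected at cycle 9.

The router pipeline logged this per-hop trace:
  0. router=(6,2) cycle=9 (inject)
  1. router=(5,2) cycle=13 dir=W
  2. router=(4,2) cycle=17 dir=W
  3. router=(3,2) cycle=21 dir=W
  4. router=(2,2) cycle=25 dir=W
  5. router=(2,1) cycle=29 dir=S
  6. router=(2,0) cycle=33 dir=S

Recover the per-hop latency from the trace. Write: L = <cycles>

L = 4

Between hops 0 and 1 the cycle counter advances 13 − 9 = 4.
Per-hop latency L = Δcyc = 4.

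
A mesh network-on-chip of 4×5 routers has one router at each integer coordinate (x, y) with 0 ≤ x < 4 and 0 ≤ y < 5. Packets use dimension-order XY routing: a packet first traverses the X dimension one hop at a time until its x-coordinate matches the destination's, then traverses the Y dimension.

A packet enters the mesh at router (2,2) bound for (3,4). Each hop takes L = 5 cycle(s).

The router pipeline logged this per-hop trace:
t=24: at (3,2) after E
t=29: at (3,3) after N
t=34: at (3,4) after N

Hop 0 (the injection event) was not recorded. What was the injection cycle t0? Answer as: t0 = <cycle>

cyc[1] = 24 and cyc[k] = t0 + k·L for every k.
Therefore t0 = 24 − L = 19.

t0 = 19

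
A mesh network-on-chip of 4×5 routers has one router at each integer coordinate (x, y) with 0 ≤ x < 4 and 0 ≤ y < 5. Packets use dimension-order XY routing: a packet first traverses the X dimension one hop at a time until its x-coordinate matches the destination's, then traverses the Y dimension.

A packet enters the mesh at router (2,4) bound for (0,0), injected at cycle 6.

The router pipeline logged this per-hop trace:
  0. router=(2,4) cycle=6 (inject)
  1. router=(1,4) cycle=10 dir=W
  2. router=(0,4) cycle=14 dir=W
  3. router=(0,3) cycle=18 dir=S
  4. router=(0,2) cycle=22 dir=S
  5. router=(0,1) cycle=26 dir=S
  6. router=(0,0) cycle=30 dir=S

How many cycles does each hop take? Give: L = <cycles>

cyc[1] − cyc[0] = 10 − 6 = 4.
One hop costs L cycles, so L = 4.

L = 4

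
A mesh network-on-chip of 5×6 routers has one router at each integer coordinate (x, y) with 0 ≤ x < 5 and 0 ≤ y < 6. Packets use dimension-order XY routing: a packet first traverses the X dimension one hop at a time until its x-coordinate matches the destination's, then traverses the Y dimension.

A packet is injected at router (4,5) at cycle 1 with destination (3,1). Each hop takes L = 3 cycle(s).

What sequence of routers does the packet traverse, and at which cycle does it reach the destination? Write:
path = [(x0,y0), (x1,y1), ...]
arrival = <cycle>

src (4,5)  cyc=1
W→(3,5)  cyc=4
S→(3,4)  cyc=7
S→(3,3)  cyc=10
S→(3,2)  cyc=13
S→(3,1)  cyc=16

path = [(4,5), (3,5), (3,4), (3,3), (3,2), (3,1)]
arrival = 16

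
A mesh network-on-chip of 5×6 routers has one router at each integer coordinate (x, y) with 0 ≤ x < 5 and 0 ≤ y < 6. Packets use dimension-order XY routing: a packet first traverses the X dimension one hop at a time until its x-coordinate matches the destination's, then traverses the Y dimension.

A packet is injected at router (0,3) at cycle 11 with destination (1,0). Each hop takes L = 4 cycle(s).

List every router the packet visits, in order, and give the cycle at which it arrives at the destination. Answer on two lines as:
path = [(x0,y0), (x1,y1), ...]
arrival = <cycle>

path = [(0,3), (1,3), (1,2), (1,1), (1,0)]
arrival = 27

hop 0: (0,3) @ cyc 11
hop 1: (1,3) @ cyc 15  [E]
hop 2: (1,2) @ cyc 19  [S]
hop 3: (1,1) @ cyc 23  [S]
hop 4: (1,0) @ cyc 27  [S]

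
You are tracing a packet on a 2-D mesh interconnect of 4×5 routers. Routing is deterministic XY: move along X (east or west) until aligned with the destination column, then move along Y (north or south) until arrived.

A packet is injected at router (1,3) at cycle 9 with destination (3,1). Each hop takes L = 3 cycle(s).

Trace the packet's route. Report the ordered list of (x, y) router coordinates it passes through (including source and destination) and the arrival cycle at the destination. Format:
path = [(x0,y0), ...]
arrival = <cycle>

src (1,3)  cyc=9
E→(2,3)  cyc=12
E→(3,3)  cyc=15
S→(3,2)  cyc=18
S→(3,1)  cyc=21

path = [(1,3), (2,3), (3,3), (3,2), (3,1)]
arrival = 21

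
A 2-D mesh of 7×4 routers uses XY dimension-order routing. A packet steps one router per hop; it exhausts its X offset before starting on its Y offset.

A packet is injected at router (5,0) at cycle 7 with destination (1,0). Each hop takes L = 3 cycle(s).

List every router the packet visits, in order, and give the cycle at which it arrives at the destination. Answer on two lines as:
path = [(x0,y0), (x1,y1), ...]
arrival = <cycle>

path = [(5,0), (4,0), (3,0), (2,0), (1,0)]
arrival = 19

  0. router=(5,0) cycle=7 (inject)
  1. router=(4,0) cycle=10 dir=W
  2. router=(3,0) cycle=13 dir=W
  3. router=(2,0) cycle=16 dir=W
  4. router=(1,0) cycle=19 dir=W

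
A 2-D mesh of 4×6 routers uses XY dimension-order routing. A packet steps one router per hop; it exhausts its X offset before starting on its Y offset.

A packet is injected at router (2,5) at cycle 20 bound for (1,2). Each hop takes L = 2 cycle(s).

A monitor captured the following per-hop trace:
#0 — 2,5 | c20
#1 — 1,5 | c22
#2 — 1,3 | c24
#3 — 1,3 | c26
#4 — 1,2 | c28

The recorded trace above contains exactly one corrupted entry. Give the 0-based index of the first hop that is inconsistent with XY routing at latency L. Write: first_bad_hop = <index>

[1] (-1,+0) / 2c ⇒ ok
[2] (+0,-2) / 2c ⇒ BAD: non-unit step

first_bad_hop = 2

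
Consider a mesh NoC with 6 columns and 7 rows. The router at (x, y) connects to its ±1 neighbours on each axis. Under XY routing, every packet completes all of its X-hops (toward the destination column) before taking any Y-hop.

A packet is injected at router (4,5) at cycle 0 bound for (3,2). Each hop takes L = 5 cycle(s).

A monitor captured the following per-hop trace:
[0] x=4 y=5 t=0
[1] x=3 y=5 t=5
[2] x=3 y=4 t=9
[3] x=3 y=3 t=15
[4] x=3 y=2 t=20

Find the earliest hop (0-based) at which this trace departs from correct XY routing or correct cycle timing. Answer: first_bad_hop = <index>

first_bad_hop = 2

  1: Δx=-1 Δy=+0 Δt=5 [ok]
  2: Δx=+0 Δy=-1 Δt=4 [BAD: Δcyc=4≠L]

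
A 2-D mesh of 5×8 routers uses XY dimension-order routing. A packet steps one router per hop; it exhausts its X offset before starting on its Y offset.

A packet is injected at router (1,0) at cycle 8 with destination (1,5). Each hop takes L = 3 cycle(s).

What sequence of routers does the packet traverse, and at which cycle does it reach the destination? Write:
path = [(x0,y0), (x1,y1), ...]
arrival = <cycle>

path = [(1,0), (1,1), (1,2), (1,3), (1,4), (1,5)]
arrival = 23

  0. router=(1,0) cycle=8 (inject)
  1. router=(1,1) cycle=11 dir=N
  2. router=(1,2) cycle=14 dir=N
  3. router=(1,3) cycle=17 dir=N
  4. router=(1,4) cycle=20 dir=N
  5. router=(1,5) cycle=23 dir=N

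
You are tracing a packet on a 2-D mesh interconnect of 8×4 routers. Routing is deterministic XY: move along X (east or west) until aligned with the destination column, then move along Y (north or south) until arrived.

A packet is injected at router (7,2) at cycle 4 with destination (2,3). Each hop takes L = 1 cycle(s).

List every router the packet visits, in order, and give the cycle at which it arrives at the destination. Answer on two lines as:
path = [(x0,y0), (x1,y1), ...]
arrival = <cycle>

path = [(7,2), (6,2), (5,2), (4,2), (3,2), (2,2), (2,3)]
arrival = 10

#0 — 7,2 | c4
#1 — 6,2 | c5 | W
#2 — 5,2 | c6 | W
#3 — 4,2 | c7 | W
#4 — 3,2 | c8 | W
#5 — 2,2 | c9 | W
#6 — 2,3 | c10 | N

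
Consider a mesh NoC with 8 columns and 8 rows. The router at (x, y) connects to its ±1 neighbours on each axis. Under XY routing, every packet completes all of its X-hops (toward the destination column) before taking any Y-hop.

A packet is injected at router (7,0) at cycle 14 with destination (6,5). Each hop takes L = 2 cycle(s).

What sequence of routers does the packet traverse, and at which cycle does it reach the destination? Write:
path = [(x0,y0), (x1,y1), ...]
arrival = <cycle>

path = [(7,0), (6,0), (6,1), (6,2), (6,3), (6,4), (6,5)]
arrival = 26

hop 0: (7,0) @ cyc 14
hop 1: (6,0) @ cyc 16  [W]
hop 2: (6,1) @ cyc 18  [N]
hop 3: (6,2) @ cyc 20  [N]
hop 4: (6,3) @ cyc 22  [N]
hop 5: (6,4) @ cyc 24  [N]
hop 6: (6,5) @ cyc 26  [N]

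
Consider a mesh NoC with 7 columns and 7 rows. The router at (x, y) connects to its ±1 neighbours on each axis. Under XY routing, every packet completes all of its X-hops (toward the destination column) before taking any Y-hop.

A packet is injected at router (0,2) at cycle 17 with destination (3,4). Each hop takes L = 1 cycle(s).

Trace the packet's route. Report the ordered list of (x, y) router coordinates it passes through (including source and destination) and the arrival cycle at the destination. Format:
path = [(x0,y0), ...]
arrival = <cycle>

path = [(0,2), (1,2), (2,2), (3,2), (3,3), (3,4)]
arrival = 22

hop 0: (0,2) @ cyc 17
hop 1: (1,2) @ cyc 18  [E]
hop 2: (2,2) @ cyc 19  [E]
hop 3: (3,2) @ cyc 20  [E]
hop 4: (3,3) @ cyc 21  [N]
hop 5: (3,4) @ cyc 22  [N]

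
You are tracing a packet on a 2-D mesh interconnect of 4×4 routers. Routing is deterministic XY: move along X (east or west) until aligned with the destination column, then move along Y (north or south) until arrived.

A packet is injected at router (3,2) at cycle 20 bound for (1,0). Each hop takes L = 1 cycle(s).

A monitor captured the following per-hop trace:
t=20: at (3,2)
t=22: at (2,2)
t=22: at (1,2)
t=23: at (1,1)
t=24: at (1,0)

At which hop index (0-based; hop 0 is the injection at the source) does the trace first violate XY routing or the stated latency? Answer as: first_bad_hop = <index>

[1] (-1,+0) / 2c ⇒ BAD: Δcyc=2≠L

first_bad_hop = 1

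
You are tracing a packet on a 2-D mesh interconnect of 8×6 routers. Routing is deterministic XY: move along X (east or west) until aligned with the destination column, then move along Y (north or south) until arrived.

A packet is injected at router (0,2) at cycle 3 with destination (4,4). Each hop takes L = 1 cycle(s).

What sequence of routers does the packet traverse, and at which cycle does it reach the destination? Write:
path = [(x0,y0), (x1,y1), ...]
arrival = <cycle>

hop 0: (0,2) @ cyc 3
hop 1: (1,2) @ cyc 4  [E]
hop 2: (2,2) @ cyc 5  [E]
hop 3: (3,2) @ cyc 6  [E]
hop 4: (4,2) @ cyc 7  [E]
hop 5: (4,3) @ cyc 8  [N]
hop 6: (4,4) @ cyc 9  [N]

path = [(0,2), (1,2), (2,2), (3,2), (4,2), (4,3), (4,4)]
arrival = 9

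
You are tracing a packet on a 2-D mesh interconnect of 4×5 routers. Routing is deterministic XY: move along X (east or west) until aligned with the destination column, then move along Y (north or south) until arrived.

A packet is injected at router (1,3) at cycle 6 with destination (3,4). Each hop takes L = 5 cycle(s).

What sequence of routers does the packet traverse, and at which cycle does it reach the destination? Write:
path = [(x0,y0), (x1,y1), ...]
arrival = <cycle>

[0] x=1 y=3 t=6
[1] x=2 y=3 t=11 →E
[2] x=3 y=3 t=16 →E
[3] x=3 y=4 t=21 →N

path = [(1,3), (2,3), (3,3), (3,4)]
arrival = 21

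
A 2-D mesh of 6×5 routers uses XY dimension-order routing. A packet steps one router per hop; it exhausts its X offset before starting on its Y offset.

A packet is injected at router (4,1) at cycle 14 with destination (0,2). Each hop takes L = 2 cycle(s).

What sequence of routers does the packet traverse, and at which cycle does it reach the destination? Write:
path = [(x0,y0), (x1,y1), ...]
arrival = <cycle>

t=14: at (4,1)
t=16: at (3,1) after W
t=18: at (2,1) after W
t=20: at (1,1) after W
t=22: at (0,1) after W
t=24: at (0,2) after N

path = [(4,1), (3,1), (2,1), (1,1), (0,1), (0,2)]
arrival = 24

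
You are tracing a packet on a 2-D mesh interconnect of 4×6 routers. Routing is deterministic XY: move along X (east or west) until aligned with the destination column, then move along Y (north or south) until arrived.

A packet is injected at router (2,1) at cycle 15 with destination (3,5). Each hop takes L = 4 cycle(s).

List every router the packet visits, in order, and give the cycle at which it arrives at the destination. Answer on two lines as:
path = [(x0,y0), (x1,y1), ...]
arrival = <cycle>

path = [(2,1), (3,1), (3,2), (3,3), (3,4), (3,5)]
arrival = 35

src (2,1)  cyc=15
E→(3,1)  cyc=19
N→(3,2)  cyc=23
N→(3,3)  cyc=27
N→(3,4)  cyc=31
N→(3,5)  cyc=35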